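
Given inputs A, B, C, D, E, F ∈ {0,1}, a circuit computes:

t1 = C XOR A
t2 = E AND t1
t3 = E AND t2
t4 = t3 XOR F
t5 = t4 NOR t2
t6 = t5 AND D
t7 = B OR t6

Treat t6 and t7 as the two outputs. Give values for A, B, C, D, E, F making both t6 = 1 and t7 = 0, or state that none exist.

no solution exists

Across all 64 input combinations, none give both t6 = 1 and t7 = 0.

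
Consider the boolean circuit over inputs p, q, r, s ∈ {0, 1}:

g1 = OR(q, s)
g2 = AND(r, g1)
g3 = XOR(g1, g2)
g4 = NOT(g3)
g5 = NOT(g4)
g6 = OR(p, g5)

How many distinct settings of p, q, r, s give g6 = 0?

g6 = OR(p, g5) must be 0, so both p = 0 and g5 = 0.
g5 = NOT(g4) must be 0, so g4 = 1.
g4 = NOT(g3) must be 1, so g3 = 0.
Satisfying assignments:
  p=0, q=0, r=0, s=0
  p=0, q=0, r=1, s=0
  p=0, q=0, r=1, s=1
  p=0, q=1, r=1, s=0
  p=0, q=1, r=1, s=1

5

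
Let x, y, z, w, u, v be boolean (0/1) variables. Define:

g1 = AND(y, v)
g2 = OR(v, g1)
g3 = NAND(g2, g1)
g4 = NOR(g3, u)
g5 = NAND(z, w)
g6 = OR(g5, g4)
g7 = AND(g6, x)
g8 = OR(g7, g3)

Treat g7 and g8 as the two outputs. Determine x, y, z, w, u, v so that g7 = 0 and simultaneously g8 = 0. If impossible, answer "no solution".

Check with x=0 y=1 z=0 w=0 u=0 v=1:
g1 = AND(y, v) = AND(1, 1) = 1
g2 = OR(v, g1) = OR(1, 1) = 1
g3 = NAND(g2, g1) = NAND(1, 1) = 0
g4 = NOR(g3, u) = NOR(0, 0) = 1
g5 = NAND(z, w) = NAND(0, 0) = 1
g6 = OR(g5, g4) = OR(1, 1) = 1
g7 = AND(g6, x) = AND(1, 0) = 0
g8 = OR(g7, g3) = OR(0, 0) = 0
So g7 = 0 and g8 = 0.

x=0 y=1 z=0 w=0 u=0 v=1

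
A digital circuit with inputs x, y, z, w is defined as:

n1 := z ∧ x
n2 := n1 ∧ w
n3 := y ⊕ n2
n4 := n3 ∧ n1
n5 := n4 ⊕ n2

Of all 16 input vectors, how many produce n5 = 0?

14

n5 = n4 ⊕ n2 must be 0, so n4 and n2 are equal.
Enumerating the 16 input combinations, 14 give n5 = 0 and 2 give n5 = 1.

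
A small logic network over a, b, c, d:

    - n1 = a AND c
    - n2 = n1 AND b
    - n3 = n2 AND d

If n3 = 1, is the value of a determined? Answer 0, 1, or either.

1

n3 = n2 AND d must be 1, so both n2 = 1 and d = 1.
n2 = n1 AND b must be 1, so both n1 = 1 and b = 1.
Every assignment with n3 = 1 has a = 1; there are 1 such assignment(s).
  a=1, b=1, c=1, d=1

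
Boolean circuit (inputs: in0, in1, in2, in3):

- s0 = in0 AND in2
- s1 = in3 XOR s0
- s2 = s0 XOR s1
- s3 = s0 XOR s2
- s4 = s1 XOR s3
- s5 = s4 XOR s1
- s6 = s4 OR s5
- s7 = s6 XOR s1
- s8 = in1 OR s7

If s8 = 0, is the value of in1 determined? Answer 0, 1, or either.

s8 = in1 OR s7 must be 0, so both in1 = 0 and s7 = 0.
Every assignment with s8 = 0 has in1 = 0; there are 8 such assignment(s).

0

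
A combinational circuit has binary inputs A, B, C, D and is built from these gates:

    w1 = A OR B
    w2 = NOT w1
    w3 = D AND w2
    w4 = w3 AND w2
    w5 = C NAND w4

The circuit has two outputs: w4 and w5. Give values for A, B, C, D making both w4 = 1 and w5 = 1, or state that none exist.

Check with A=0, B=0, C=0, D=1:
w1 = A OR B = 0 OR 0 = 0
w2 = NOT w1 = NOT 0 = 1
w3 = D AND w2 = 1 AND 1 = 1
w4 = w3 AND w2 = 1 AND 1 = 1
w5 = C NAND w4 = 0 NAND 1 = 1
So w4 = 1 and w5 = 1.

A=0, B=0, C=0, D=1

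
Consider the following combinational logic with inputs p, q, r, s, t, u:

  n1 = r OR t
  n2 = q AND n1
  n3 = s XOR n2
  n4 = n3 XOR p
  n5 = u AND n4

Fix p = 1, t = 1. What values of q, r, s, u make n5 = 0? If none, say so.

Check with p = 1, t = 1 and q=1, r=1, s=0, u=1:
n1 = r OR t = 1 OR 1 = 1
n2 = q AND n1 = 1 AND 1 = 1
n3 = s XOR n2 = 0 XOR 1 = 1
n4 = n3 XOR p = 1 XOR 1 = 0
n5 = u AND n4 = 1 AND 0 = 0
So n5 = 0.

q=1 r=1 s=0 u=1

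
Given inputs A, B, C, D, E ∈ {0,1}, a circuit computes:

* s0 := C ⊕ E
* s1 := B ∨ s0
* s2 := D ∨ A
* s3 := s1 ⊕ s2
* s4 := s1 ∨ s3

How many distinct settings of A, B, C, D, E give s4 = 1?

30

s4 = s1 ∨ s3 must be 1, so at least one of s1, s3 is 1.
Enumerating the 32 input combinations, 30 give s4 = 1 and 2 give s4 = 0.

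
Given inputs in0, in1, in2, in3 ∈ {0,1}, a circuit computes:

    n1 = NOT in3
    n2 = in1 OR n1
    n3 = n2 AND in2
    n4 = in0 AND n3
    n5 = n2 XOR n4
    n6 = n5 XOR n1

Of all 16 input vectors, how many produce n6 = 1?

n6 = n5 XOR n1 must be 1, so n5 and n1 differ.
Satisfying assignments:
  in0=0, in1=1, in2=0, in3=1
  in0=0, in1=1, in2=1, in3=1
  in0=1, in1=0, in2=1, in3=0
  in0=1, in1=1, in2=0, in3=1
  in0=1, in1=1, in2=1, in3=0

5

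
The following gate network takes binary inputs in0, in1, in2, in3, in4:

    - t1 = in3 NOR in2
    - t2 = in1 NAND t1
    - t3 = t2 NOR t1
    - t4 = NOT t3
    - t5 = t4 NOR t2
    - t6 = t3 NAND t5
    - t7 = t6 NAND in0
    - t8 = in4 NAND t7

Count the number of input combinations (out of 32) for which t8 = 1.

t8 = in4 NAND t7 must be 1, so at least one of in4, t7 is 0.
Enumerating the 32 input combinations, 24 give t8 = 1 and 8 give t8 = 0.

24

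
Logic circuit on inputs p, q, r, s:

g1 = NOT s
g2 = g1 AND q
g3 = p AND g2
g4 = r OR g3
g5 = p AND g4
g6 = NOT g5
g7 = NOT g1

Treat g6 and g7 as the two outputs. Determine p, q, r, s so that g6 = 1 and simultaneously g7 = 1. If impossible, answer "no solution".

p=0, q=0, r=1, s=1

Check with p=0, q=0, r=1, s=1:
g1 = NOT s = NOT 1 = 0
g2 = g1 AND q = 0 AND 0 = 0
g3 = p AND g2 = 0 AND 0 = 0
g4 = r OR g3 = 1 OR 0 = 1
g5 = p AND g4 = 0 AND 1 = 0
g6 = NOT g5 = NOT 0 = 1
g7 = NOT g1 = NOT 0 = 1
So g6 = 1 and g7 = 1.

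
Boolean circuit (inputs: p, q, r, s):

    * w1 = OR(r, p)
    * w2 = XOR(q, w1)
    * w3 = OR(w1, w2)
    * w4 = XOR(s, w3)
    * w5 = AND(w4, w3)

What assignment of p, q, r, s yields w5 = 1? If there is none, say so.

w5 = AND(w4, w3) must be 1, so both w4 = 1 and w3 = 1.
w4 = XOR(s, w3) must be 1, so s and w3 differ.
w3 = OR(w1, w2) must be 1, so at least one of w1, w2 is 1.
Check with p=0 q=1 r=1 s=0:
w1 = OR(r, p) = OR(1, 0) = 1
w2 = XOR(q, w1) = XOR(1, 1) = 0
w3 = OR(w1, w2) = OR(1, 0) = 1
w4 = XOR(s, w3) = XOR(0, 1) = 1
w5 = AND(w4, w3) = AND(1, 1) = 1
So w5 = 1 as required.

p=0 q=1 r=1 s=0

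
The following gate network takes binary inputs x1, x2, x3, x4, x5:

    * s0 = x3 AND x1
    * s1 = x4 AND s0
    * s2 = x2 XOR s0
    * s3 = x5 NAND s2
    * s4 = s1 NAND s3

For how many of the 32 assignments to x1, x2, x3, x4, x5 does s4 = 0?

s4 = s1 NAND s3 must be 0, so both s1 = 1 and s3 = 1.
s1 = x4 AND s0 must be 1, so both x4 = 1 and s0 = 1.
Satisfying assignments:
  x1=1, x2=0, x3=1, x4=1, x5=0
  x1=1, x2=1, x3=1, x4=1, x5=0
  x1=1, x2=1, x3=1, x4=1, x5=1

3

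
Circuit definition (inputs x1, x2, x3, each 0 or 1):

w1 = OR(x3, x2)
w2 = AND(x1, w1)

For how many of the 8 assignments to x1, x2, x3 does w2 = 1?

w2 = AND(x1, w1) must be 1, so both x1 = 1 and w1 = 1.
Enumerating the 8 input combinations, 3 give w2 = 1 and 5 give w2 = 0.

3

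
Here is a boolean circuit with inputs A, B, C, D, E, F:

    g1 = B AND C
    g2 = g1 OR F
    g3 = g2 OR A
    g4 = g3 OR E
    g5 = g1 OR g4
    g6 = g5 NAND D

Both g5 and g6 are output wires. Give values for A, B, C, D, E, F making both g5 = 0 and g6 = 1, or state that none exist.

Check with A=0 B=0 C=1 D=0 E=0 F=0:
g1 = B AND C = 0 AND 1 = 0
g2 = g1 OR F = 0 OR 0 = 0
g3 = g2 OR A = 0 OR 0 = 0
g4 = g3 OR E = 0 OR 0 = 0
g5 = g1 OR g4 = 0 OR 0 = 0
g6 = g5 NAND D = 0 NAND 0 = 1
So g5 = 0 and g6 = 1.

A=0 B=0 C=1 D=0 E=0 F=0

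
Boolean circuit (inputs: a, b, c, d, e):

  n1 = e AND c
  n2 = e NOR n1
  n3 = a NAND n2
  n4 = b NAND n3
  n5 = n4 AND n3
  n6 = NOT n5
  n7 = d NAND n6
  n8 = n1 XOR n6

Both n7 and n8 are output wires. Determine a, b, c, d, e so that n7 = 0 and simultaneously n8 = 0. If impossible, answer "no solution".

Check with a=1 b=1 c=1 d=1 e=1:
n1 = e AND c = 1 AND 1 = 1
n2 = e NOR n1 = 1 NOR 1 = 0
n3 = a NAND n2 = 1 NAND 0 = 1
n4 = b NAND n3 = 1 NAND 1 = 0
n5 = n4 AND n3 = 0 AND 1 = 0
n6 = NOT n5 = NOT 0 = 1
n7 = d NAND n6 = 1 NAND 1 = 0
n8 = n1 XOR n6 = 1 XOR 1 = 0
So n7 = 0 and n8 = 0.

a=1 b=1 c=1 d=1 e=1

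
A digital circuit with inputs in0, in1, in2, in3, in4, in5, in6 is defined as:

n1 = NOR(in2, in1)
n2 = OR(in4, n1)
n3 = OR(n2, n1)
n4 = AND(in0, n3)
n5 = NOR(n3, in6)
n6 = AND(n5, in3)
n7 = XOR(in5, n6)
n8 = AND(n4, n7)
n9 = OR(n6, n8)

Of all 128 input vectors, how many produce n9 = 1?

n9 = OR(n6, n8) must be 1, so at least one of n6, n8 is 1.
Enumerating the 128 input combinations, 32 give n9 = 1 and 96 give n9 = 0.

32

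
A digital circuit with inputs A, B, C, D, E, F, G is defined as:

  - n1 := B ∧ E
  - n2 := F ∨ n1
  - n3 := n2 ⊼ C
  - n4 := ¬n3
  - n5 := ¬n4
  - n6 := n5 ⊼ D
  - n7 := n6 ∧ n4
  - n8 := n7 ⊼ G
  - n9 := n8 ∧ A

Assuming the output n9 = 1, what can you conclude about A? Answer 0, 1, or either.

1

n9 = n8 ∧ A must be 1, so both n8 = 1 and A = 1.
n8 = n7 ⊼ G must be 1, so at least one of n7, G is 0.
Every assignment with n9 = 1 has A = 1; there are 54 such assignment(s).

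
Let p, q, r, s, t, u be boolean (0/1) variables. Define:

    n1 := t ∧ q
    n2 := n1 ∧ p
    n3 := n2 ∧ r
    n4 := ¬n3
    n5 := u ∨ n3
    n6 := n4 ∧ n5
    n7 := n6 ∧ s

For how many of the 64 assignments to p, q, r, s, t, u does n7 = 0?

49

n7 = n6 ∧ s must be 0, so at least one of n6, s is 0.
Enumerating the 64 input combinations, 49 give n7 = 0 and 15 give n7 = 1.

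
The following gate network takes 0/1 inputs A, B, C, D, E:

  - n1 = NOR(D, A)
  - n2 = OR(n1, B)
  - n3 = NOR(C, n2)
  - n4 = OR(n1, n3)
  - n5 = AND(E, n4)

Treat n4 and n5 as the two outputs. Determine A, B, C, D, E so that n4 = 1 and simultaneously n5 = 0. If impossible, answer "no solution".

A=1, B=0, C=0, D=1, E=0

Check with A=1, B=0, C=0, D=1, E=0:
n1 = NOR(D, A) = NOR(1, 1) = 0
n2 = OR(n1, B) = OR(0, 0) = 0
n3 = NOR(C, n2) = NOR(0, 0) = 1
n4 = OR(n1, n3) = OR(0, 1) = 1
n5 = AND(E, n4) = AND(0, 1) = 0
So n4 = 1 and n5 = 0.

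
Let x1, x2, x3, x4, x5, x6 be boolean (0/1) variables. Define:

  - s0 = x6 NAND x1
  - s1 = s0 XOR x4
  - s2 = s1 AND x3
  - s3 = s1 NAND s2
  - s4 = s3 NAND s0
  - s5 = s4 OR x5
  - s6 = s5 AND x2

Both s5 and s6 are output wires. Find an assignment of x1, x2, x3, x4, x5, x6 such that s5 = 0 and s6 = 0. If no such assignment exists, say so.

x1=1 x2=0 x3=0 x4=0 x5=0 x6=0

Check with x1=1 x2=0 x3=0 x4=0 x5=0 x6=0:
s0 = x6 NAND x1 = 0 NAND 1 = 1
s1 = s0 XOR x4 = 1 XOR 0 = 1
s2 = s1 AND x3 = 1 AND 0 = 0
s3 = s1 NAND s2 = 1 NAND 0 = 1
s4 = s3 NAND s0 = 1 NAND 1 = 0
s5 = s4 OR x5 = 0 OR 0 = 0
s6 = s5 AND x2 = 0 AND 0 = 0
So s5 = 0 and s6 = 0.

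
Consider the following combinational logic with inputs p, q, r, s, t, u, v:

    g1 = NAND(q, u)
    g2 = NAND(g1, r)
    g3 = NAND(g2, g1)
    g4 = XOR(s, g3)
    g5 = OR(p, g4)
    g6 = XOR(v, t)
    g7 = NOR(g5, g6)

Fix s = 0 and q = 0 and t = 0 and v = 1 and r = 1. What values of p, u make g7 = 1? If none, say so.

With s = 0 and q = 0 and t = 0 and v = 1 and r = 1 fixed, none of the 4 settings of p, u give g7 = 1.
For example, with p=1, u=1:
g1 = NAND(q, u) = NAND(0, 1) = 1
g2 = NAND(g1, r) = NAND(1, 1) = 0
g3 = NAND(g2, g1) = NAND(0, 1) = 1
g4 = XOR(s, g3) = XOR(0, 1) = 1
g5 = OR(p, g4) = OR(1, 1) = 1
g6 = XOR(v, t) = XOR(1, 0) = 1
g7 = NOR(g5, g6) = NOR(1, 1) = 0
giving g7 = 0 ≠ 1.

no solution exists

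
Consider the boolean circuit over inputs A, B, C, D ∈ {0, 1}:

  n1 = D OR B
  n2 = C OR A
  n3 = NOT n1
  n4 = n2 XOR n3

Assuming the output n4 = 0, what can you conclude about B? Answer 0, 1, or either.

Both values of B occur among assignments with n4 = 0:
  B=0: A=0, B=0, C=0, D=1
  B=1: A=0, B=1, C=0, D=0

either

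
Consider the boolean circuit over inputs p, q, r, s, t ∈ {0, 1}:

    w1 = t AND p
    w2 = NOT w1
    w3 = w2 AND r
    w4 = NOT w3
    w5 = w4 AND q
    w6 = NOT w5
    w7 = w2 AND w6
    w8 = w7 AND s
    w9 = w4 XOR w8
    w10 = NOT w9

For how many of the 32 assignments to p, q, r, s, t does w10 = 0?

w10 = NOT w9 must be 0, so w9 = 1.
Enumerating the 32 input combinations, 23 give w10 = 0 and 9 give w10 = 1.

23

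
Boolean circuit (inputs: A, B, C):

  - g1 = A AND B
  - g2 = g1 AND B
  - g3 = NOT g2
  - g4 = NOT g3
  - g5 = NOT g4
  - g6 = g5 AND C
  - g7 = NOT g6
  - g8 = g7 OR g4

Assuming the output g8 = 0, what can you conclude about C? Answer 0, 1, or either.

g8 = g7 OR g4 must be 0, so both g7 = 0 and g4 = 0.
g7 = NOT g6 must be 0, so g6 = 1.
Every assignment with g8 = 0 has C = 1; there are 3 such assignment(s).
  A=0, B=0, C=1
  A=0, B=1, C=1
  A=1, B=0, C=1

1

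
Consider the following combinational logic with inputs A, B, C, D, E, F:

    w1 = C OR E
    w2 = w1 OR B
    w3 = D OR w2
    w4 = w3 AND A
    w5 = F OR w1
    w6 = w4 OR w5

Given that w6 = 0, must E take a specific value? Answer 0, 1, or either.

0

w6 = w4 OR w5 must be 0, so both w4 = 0 and w5 = 0.
Every assignment with w6 = 0 has E = 0; there are 5 such assignment(s).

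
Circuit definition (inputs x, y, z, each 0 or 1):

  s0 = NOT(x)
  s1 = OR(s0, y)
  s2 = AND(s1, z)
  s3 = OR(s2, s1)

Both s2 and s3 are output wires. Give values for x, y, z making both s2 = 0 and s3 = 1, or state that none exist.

x=0, y=0, z=0

Check with x=0, y=0, z=0:
s0 = NOT(x) = NOT 0 = 1
s1 = OR(s0, y) = OR(1, 0) = 1
s2 = AND(s1, z) = AND(1, 0) = 0
s3 = OR(s2, s1) = OR(0, 1) = 1
So s2 = 0 and s3 = 1.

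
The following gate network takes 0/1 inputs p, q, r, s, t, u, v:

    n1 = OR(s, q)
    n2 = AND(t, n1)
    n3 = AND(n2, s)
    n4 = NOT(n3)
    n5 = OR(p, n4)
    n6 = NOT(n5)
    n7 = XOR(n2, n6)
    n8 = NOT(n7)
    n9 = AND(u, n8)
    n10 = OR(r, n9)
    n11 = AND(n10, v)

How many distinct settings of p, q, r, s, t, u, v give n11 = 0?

n11 = AND(n10, v) must be 0, so at least one of n10, v is 0.
Enumerating the 128 input combinations, 84 give n11 = 0 and 44 give n11 = 1.

84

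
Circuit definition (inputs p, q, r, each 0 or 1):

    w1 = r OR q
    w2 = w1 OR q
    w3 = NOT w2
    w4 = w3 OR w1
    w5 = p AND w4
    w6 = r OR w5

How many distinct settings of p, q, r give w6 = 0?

w6 = r OR w5 must be 0, so both r = 0 and w5 = 0.
w5 = p AND w4 must be 0, so at least one of p, w4 is 0.
Satisfying assignments:
  p=0, q=0, r=0
  p=0, q=1, r=0

2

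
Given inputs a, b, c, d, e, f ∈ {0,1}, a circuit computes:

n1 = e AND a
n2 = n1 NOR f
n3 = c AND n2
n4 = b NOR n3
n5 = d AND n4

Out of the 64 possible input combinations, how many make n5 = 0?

n5 = d AND n4 must be 0, so at least one of d, n4 is 0.
Enumerating the 64 input combinations, 51 give n5 = 0 and 13 give n5 = 1.

51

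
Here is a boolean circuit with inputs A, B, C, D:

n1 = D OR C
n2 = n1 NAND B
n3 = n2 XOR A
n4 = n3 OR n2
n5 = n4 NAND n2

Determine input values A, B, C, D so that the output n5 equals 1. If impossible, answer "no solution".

A=0, B=1, C=1, D=1

n5 = n4 NAND n2 must be 1, so at least one of n4, n2 is 0.
Check with A=0, B=1, C=1, D=1:
n1 = D OR C = 1 OR 1 = 1
n2 = n1 NAND B = 1 NAND 1 = 0
n3 = n2 XOR A = 0 XOR 0 = 0
n4 = n3 OR n2 = 0 OR 0 = 0
n5 = n4 NAND n2 = 0 NAND 0 = 1
So n5 = 1 as required.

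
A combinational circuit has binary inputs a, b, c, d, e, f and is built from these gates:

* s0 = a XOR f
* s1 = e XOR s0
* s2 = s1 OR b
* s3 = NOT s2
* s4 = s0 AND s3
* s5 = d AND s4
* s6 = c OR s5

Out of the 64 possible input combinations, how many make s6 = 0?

s6 = c OR s5 must be 0, so both c = 0 and s5 = 0.
s5 = d AND s4 must be 0, so at least one of d, s4 is 0.
Enumerating the 64 input combinations, 30 give s6 = 0 and 34 give s6 = 1.

30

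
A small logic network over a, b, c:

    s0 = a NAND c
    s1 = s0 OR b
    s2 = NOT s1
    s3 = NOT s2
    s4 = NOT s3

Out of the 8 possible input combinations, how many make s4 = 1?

s4 = NOT s3 must be 1, so s3 = 0.
Enumerating the 8 input combinations, 1 give s4 = 1 and 7 give s4 = 0.

1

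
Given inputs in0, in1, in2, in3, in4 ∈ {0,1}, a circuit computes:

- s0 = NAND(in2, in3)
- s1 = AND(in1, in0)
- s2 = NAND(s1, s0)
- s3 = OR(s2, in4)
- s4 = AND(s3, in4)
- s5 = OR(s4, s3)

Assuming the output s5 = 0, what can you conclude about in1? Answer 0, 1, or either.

1

s5 = OR(s4, s3) must be 0, so both s4 = 0 and s3 = 0.
s4 = AND(s3, in4) must be 0, so at least one of s3, in4 is 0.
s3 = OR(s2, in4) must be 0, so both s2 = 0 and in4 = 0.
Every assignment with s5 = 0 has in1 = 1; there are 3 such assignment(s).
  in0=1, in1=1, in2=0, in3=0, in4=0
  in0=1, in1=1, in2=0, in3=1, in4=0
  in0=1, in1=1, in2=1, in3=0, in4=0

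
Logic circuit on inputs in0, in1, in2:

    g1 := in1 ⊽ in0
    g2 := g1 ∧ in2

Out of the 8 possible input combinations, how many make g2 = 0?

g2 = g1 ∧ in2 must be 0, so at least one of g1, in2 is 0.
Enumerating the 8 input combinations, 7 give g2 = 0 and 1 give g2 = 1.

7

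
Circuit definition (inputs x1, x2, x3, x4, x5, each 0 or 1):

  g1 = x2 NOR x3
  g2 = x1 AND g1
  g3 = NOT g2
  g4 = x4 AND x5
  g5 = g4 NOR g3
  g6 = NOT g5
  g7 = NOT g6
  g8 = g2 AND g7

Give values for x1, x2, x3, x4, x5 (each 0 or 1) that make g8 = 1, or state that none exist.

x1=1 x2=0 x3=0 x4=0 x5=0

Check with x1=1 x2=0 x3=0 x4=0 x5=0:
g1 = x2 NOR x3 = 0 NOR 0 = 1
g2 = x1 AND g1 = 1 AND 1 = 1
g3 = NOT g2 = NOT 1 = 0
g4 = x4 AND x5 = 0 AND 0 = 0
g5 = g4 NOR g3 = 0 NOR 0 = 1
g6 = NOT g5 = NOT 1 = 0
g7 = NOT g6 = NOT 0 = 1
g8 = g2 AND g7 = 1 AND 1 = 1
So g8 = 1 as required.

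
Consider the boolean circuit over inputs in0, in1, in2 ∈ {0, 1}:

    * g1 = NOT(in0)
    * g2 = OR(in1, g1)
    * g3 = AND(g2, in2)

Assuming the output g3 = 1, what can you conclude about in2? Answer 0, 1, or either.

1

g3 = AND(g2, in2) must be 1, so both g2 = 1 and in2 = 1.
Every assignment with g3 = 1 has in2 = 1; there are 3 such assignment(s).
  in0=0, in1=0, in2=1
  in0=0, in1=1, in2=1
  in0=1, in1=1, in2=1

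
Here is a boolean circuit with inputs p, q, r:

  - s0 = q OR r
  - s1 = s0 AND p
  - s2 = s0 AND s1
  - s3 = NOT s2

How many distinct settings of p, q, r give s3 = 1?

5

s3 = NOT s2 must be 1, so s2 = 0.
Satisfying assignments:
  p=0, q=0, r=0
  p=0, q=0, r=1
  p=0, q=1, r=0
  p=0, q=1, r=1
  p=1, q=0, r=0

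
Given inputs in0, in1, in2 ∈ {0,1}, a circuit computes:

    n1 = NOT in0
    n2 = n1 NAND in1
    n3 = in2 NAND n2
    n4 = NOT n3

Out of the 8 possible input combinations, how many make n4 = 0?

n4 = NOT n3 must be 0, so n3 = 1.
n3 = in2 NAND n2 must be 1, so at least one of in2, n2 is 0.
Satisfying assignments:
  in0=0, in1=0, in2=0
  in0=0, in1=1, in2=0
  in0=0, in1=1, in2=1
  in0=1, in1=0, in2=0
  in0=1, in1=1, in2=0

5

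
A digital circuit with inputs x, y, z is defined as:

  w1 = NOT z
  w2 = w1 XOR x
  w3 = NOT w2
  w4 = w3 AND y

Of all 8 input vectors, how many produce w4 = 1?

w4 = w3 AND y must be 1, so both w3 = 1 and y = 1.
w3 = NOT w2 must be 1, so w2 = 0.
w2 = w1 XOR x must be 0, so w1 and x are equal.
Satisfying assignments:
  x=0, y=1, z=1
  x=1, y=1, z=0

2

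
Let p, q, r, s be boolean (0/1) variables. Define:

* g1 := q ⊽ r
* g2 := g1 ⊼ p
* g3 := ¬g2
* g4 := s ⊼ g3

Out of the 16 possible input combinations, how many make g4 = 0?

g4 = s ⊼ g3 must be 0, so both s = 1 and g3 = 1.
Satisfying assignments:
  p=1, q=0, r=0, s=1

1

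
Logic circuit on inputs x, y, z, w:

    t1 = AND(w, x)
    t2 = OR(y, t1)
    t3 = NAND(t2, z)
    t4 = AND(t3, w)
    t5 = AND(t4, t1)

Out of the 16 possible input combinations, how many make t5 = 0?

14

t5 = AND(t4, t1) must be 0, so at least one of t4, t1 is 0.
Enumerating the 16 input combinations, 14 give t5 = 0 and 2 give t5 = 1.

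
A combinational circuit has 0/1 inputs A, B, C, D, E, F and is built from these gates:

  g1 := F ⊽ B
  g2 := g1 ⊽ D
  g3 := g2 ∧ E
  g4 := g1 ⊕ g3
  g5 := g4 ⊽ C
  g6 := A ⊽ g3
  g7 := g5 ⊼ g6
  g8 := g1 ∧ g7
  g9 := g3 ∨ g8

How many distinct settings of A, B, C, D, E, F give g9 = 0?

36

g9 = g3 ∨ g8 must be 0, so both g3 = 0 and g8 = 0.
g3 = g2 ∧ E must be 0, so at least one of g2, E is 0.
g8 = g1 ∧ g7 must be 0, so at least one of g1, g7 is 0.
Enumerating the 64 input combinations, 36 give g9 = 0 and 28 give g9 = 1.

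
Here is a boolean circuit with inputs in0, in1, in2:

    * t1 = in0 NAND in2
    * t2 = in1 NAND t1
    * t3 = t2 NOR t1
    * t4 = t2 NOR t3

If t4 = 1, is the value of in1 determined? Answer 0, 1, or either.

1

t4 = t2 NOR t3 must be 1, so both t2 = 0 and t3 = 0.
t2 = in1 NAND t1 must be 0, so both in1 = 1 and t1 = 1.
t3 = t2 NOR t1 must be 0, so at least one of t2, t1 is 1.
Every assignment with t4 = 1 has in1 = 1; there are 3 such assignment(s).
  in0=0, in1=1, in2=0
  in0=0, in1=1, in2=1
  in0=1, in1=1, in2=0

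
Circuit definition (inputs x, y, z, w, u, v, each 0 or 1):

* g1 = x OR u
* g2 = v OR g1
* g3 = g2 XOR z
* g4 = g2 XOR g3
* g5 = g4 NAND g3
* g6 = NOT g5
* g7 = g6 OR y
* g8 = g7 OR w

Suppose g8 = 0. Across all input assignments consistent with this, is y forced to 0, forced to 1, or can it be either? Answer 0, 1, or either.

0

g8 = g7 OR w must be 0, so both g7 = 0 and w = 0.
Every assignment with g8 = 0 has y = 0; there are 15 such assignment(s).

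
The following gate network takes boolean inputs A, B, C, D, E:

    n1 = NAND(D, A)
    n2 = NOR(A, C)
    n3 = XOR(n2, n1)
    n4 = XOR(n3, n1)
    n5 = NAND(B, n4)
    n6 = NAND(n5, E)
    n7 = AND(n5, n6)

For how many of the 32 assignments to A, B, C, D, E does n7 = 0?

n7 = AND(n5, n6) must be 0, so at least one of n5, n6 is 0.
Enumerating the 32 input combinations, 18 give n7 = 0 and 14 give n7 = 1.

18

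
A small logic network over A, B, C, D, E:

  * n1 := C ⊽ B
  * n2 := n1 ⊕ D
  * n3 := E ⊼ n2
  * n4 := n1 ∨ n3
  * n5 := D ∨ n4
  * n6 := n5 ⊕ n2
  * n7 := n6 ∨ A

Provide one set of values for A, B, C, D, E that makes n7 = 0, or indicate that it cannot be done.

n7 = n6 ∨ A must be 0, so both n6 = 0 and A = 0.
n6 = n5 ⊕ n2 must be 0, so n5 and n2 are equal.
Check with A=0, B=1, C=0, D=1, E=1:
n1 = C ⊽ B = 0 ⊽ 1 = 0
n2 = n1 ⊕ D = 0 ⊕ 1 = 1
n3 = E ⊼ n2 = 1 ⊼ 1 = 0
n4 = n1 ∨ n3 = 0 ∨ 0 = 0
n5 = D ∨ n4 = 1 ∨ 0 = 1
n6 = n5 ⊕ n2 = 1 ⊕ 1 = 0
n7 = n6 ∨ A = 0 ∨ 0 = 0
So n7 = 0 as required.

A=0, B=1, C=0, D=1, E=1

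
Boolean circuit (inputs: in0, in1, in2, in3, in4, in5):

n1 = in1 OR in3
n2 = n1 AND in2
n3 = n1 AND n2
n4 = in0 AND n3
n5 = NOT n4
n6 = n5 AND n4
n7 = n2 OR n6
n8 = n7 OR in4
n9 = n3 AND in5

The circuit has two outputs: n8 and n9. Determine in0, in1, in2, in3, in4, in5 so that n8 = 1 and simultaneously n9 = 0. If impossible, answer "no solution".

Check with in0=1, in1=0, in2=0, in3=1, in4=1, in5=1:
n1 = in1 OR in3 = 0 OR 1 = 1
n2 = n1 AND in2 = 1 AND 0 = 0
n3 = n1 AND n2 = 1 AND 0 = 0
n4 = in0 AND n3 = 1 AND 0 = 0
n5 = NOT n4 = NOT 0 = 1
n6 = n5 AND n4 = 1 AND 0 = 0
n7 = n2 OR n6 = 0 OR 0 = 0
n8 = n7 OR in4 = 0 OR 1 = 1
n9 = n3 AND in5 = 0 AND 1 = 0
So n8 = 1 and n9 = 0.

in0=1, in1=0, in2=0, in3=1, in4=1, in5=1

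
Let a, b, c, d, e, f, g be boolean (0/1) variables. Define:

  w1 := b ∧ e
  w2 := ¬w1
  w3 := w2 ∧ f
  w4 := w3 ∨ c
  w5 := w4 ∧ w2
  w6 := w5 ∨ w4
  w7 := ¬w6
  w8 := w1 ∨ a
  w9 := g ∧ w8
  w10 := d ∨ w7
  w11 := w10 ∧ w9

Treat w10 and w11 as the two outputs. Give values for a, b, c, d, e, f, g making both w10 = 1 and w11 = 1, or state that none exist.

a=1, b=1, c=0, d=0, e=1, f=1, g=1

Check with a=1, b=1, c=0, d=0, e=1, f=1, g=1:
w1 = b ∧ e = 1 ∧ 1 = 1
w2 = ¬w1 = ¬1 = 0
w3 = w2 ∧ f = 0 ∧ 1 = 0
w4 = w3 ∨ c = 0 ∨ 0 = 0
w5 = w4 ∧ w2 = 0 ∧ 0 = 0
w6 = w5 ∨ w4 = 0 ∨ 0 = 0
w7 = ¬w6 = ¬0 = 1
w8 = w1 ∨ a = 1 ∨ 1 = 1
w9 = g ∧ w8 = 1 ∧ 1 = 1
w10 = d ∨ w7 = 0 ∨ 1 = 1
w11 = w10 ∧ w9 = 1 ∧ 1 = 1
So w10 = 1 and w11 = 1.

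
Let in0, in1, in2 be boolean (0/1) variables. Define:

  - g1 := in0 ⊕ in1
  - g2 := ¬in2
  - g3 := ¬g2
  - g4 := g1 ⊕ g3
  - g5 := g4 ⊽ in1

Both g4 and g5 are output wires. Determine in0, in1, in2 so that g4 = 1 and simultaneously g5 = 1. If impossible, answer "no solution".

no solution exists

Across all 8 input combinations, none give both g4 = 1 and g5 = 1.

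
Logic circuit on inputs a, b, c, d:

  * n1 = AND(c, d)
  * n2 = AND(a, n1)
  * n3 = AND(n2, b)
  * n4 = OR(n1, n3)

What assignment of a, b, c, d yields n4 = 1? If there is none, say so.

Check with a=0 b=1 c=1 d=1:
n1 = AND(c, d) = AND(1, 1) = 1
n2 = AND(a, n1) = AND(0, 1) = 0
n3 = AND(n2, b) = AND(0, 1) = 0
n4 = OR(n1, n3) = OR(1, 0) = 1
So n4 = 1 as required.

a=0 b=1 c=1 d=1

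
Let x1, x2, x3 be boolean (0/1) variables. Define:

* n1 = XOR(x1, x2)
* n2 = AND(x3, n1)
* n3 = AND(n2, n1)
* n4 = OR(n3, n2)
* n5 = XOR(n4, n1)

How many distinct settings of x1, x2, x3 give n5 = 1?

2

n5 = XOR(n4, n1) must be 1, so n4 and n1 differ.
Satisfying assignments:
  x1=0, x2=1, x3=0
  x1=1, x2=0, x3=0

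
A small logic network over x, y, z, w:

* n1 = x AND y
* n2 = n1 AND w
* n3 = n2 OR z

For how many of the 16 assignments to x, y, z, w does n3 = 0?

n3 = n2 OR z must be 0, so both n2 = 0 and z = 0.
n2 = n1 AND w must be 0, so at least one of n1, w is 0.
Enumerating the 16 input combinations, 7 give n3 = 0 and 9 give n3 = 1.

7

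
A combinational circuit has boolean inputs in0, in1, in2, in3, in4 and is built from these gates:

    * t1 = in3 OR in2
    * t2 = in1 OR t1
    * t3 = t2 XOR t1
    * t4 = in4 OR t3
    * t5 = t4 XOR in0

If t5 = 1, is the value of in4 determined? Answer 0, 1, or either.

either

Both values of in4 occur among assignments with t5 = 1:
  in4=0: in0=0, in1=1, in2=0, in3=0, in4=0
  in4=1: in0=0, in1=0, in2=0, in3=0, in4=1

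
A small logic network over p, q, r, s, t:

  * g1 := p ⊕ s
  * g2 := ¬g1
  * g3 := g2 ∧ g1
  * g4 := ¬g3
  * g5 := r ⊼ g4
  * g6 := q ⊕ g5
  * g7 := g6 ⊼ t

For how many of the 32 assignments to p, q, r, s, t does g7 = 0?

g7 = g6 ⊼ t must be 0, so both g6 = 1 and t = 1.
Enumerating the 32 input combinations, 8 give g7 = 0 and 24 give g7 = 1.

8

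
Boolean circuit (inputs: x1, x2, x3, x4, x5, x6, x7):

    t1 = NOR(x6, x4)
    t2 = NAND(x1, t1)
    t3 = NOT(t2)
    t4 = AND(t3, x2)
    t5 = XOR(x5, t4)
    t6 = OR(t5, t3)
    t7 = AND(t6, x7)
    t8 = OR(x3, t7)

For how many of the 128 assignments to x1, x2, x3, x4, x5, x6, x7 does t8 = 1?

t8 = OR(x3, t7) must be 1, so at least one of x3, t7 is 1.
Enumerating the 128 input combinations, 82 give t8 = 1 and 46 give t8 = 0.

82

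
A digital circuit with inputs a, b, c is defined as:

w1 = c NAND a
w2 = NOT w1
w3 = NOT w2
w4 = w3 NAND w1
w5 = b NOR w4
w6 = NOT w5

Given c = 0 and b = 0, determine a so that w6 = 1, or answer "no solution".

no solution exists

With c = 0 and b = 0 fixed, none of the 2 settings of a give w6 = 1.
For example, with a=1:
w1 = c NAND a = 0 NAND 1 = 1
w2 = NOT w1 = NOT 1 = 0
w3 = NOT w2 = NOT 0 = 1
w4 = w3 NAND w1 = 1 NAND 1 = 0
w5 = b NOR w4 = 0 NOR 0 = 1
w6 = NOT w5 = NOT 1 = 0
giving w6 = 0 ≠ 1.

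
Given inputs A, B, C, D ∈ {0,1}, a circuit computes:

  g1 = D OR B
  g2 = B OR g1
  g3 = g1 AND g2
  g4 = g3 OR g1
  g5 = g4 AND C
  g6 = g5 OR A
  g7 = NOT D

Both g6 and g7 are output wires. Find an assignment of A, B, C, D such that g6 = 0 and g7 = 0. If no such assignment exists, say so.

Check with A=0, B=1, C=0, D=1:
g1 = D OR B = 1 OR 1 = 1
g2 = B OR g1 = 1 OR 1 = 1
g3 = g1 AND g2 = 1 AND 1 = 1
g4 = g3 OR g1 = 1 OR 1 = 1
g5 = g4 AND C = 1 AND 0 = 0
g6 = g5 OR A = 0 OR 0 = 0
g7 = NOT D = NOT 1 = 0
So g6 = 0 and g7 = 0.

A=0, B=1, C=0, D=1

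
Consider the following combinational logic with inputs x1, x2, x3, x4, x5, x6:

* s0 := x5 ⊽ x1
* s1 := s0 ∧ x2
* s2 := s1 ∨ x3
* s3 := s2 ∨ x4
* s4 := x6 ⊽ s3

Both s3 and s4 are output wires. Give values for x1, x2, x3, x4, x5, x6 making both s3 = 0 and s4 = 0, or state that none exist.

x1=1, x2=0, x3=0, x4=0, x5=0, x6=1

Check with x1=1, x2=0, x3=0, x4=0, x5=0, x6=1:
s0 = x5 ⊽ x1 = 0 ⊽ 1 = 0
s1 = s0 ∧ x2 = 0 ∧ 0 = 0
s2 = s1 ∨ x3 = 0 ∨ 0 = 0
s3 = s2 ∨ x4 = 0 ∨ 0 = 0
s4 = x6 ⊽ s3 = 1 ⊽ 0 = 0
So s3 = 0 and s4 = 0.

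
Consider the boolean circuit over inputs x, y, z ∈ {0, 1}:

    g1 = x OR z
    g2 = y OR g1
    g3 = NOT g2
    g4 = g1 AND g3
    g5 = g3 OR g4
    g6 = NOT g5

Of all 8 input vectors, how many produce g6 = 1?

g6 = NOT g5 must be 1, so g5 = 0.
Enumerating the 8 input combinations, 7 give g6 = 1 and 1 give g6 = 0.

7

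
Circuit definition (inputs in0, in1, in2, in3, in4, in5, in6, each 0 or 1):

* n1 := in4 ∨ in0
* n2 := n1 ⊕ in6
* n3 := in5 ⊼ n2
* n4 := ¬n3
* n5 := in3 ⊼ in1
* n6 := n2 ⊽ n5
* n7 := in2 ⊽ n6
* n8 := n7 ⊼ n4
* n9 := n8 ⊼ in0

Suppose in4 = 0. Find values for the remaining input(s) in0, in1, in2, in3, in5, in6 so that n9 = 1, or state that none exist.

Check with in4 = 0 and in0=0, in1=0, in2=0, in3=1, in5=1, in6=1:
n1 = in4 ∨ in0 = 0 ∨ 0 = 0
n2 = n1 ⊕ in6 = 0 ⊕ 1 = 1
n3 = in5 ⊼ n2 = 1 ⊼ 1 = 0
n4 = ¬n3 = ¬0 = 1
n5 = in3 ⊼ in1 = 1 ⊼ 0 = 1
n6 = n2 ⊽ n5 = 1 ⊽ 1 = 0
n7 = in2 ⊽ n6 = 0 ⊽ 0 = 1
n8 = n7 ⊼ n4 = 1 ⊼ 1 = 0
n9 = n8 ⊼ in0 = 0 ⊼ 0 = 1
So n9 = 1.

in0=0, in1=0, in2=0, in3=1, in5=1, in6=1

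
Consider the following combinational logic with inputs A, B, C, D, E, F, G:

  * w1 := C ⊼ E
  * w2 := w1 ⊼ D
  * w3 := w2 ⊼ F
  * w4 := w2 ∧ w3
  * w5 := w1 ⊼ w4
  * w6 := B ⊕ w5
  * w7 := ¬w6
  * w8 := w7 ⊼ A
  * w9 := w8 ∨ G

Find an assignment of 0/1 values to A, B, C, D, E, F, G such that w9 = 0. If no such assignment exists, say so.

Check with A=1 B=0 C=0 D=0 E=1 F=0 G=0:
w1 = C ⊼ E = 0 ⊼ 1 = 1
w2 = w1 ⊼ D = 1 ⊼ 0 = 1
w3 = w2 ⊼ F = 1 ⊼ 0 = 1
w4 = w2 ∧ w3 = 1 ∧ 1 = 1
w5 = w1 ⊼ w4 = 1 ⊼ 1 = 0
w6 = B ⊕ w5 = 0 ⊕ 0 = 0
w7 = ¬w6 = ¬0 = 1
w8 = w7 ⊼ A = 1 ⊼ 1 = 0
w9 = w8 ∨ G = 0 ∨ 0 = 0
So w9 = 0 as required.

A=1 B=0 C=0 D=0 E=1 F=0 G=0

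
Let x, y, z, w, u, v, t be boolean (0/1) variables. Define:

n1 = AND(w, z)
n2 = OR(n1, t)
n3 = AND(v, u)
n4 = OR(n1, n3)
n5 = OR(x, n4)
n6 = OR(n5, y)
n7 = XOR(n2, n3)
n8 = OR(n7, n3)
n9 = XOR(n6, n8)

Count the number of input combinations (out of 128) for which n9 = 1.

36

n9 = XOR(n6, n8) must be 1, so n6 and n8 differ.
Enumerating the 128 input combinations, 36 give n9 = 1 and 92 give n9 = 0.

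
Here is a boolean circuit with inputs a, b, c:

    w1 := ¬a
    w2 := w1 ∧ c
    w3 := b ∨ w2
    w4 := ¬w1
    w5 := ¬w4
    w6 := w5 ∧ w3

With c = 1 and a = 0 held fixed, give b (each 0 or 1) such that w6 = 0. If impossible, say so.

With c = 1 and a = 0 fixed, none of the 2 settings of b give w6 = 0.
For example, with b=1:
w1 = ¬a = ¬0 = 1
w2 = w1 ∧ c = 1 ∧ 1 = 1
w3 = b ∨ w2 = 1 ∨ 1 = 1
w4 = ¬w1 = ¬1 = 0
w5 = ¬w4 = ¬0 = 1
w6 = w5 ∧ w3 = 1 ∧ 1 = 1
giving w6 = 1 ≠ 0.

no solution exists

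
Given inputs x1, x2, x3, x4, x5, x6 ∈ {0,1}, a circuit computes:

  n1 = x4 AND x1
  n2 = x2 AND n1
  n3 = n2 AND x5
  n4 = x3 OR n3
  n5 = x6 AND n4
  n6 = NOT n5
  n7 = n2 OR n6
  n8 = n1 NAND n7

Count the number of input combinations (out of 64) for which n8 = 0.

n8 = n1 NAND n7 must be 0, so both n1 = 1 and n7 = 1.
n1 = x4 AND x1 must be 1, so both x4 = 1 and x1 = 1.
Enumerating the 64 input combinations, 14 give n8 = 0 and 50 give n8 = 1.

14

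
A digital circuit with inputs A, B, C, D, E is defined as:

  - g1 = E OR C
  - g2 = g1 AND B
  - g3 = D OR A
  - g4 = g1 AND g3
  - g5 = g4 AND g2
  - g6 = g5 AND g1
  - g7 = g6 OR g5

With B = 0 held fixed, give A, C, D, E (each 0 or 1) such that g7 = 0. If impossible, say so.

A=0 C=0 D=1 E=1

g7 = g6 OR g5 must be 0, so both g6 = 0 and g5 = 0.
g6 = g5 AND g1 must be 0, so at least one of g5, g1 is 0.
Check with B = 0 and A=0, C=0, D=1, E=1:
g1 = E OR C = 1 OR 0 = 1
g2 = g1 AND B = 1 AND 0 = 0
g3 = D OR A = 1 OR 0 = 1
g4 = g1 AND g3 = 1 AND 1 = 1
g5 = g4 AND g2 = 1 AND 0 = 0
g6 = g5 AND g1 = 0 AND 1 = 0
g7 = g6 OR g5 = 0 OR 0 = 0
So g7 = 0.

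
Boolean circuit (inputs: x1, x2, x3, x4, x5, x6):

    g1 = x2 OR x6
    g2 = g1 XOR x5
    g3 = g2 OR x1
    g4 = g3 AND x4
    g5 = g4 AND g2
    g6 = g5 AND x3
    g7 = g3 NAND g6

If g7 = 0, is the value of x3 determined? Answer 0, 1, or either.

1

g7 = g3 NAND g6 must be 0, so both g3 = 1 and g6 = 1.
g3 = g2 OR x1 must be 1, so at least one of g2, x1 is 1.
Every assignment with g7 = 0 has x3 = 1; there are 8 such assignment(s).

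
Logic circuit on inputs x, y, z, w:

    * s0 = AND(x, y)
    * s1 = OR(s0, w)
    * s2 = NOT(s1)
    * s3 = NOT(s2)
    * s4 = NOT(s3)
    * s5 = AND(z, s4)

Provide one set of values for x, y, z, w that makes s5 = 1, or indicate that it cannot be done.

s5 = AND(z, s4) must be 1, so both z = 1 and s4 = 1.
Check with x=0 y=0 z=1 w=0:
s0 = AND(x, y) = AND(0, 0) = 0
s1 = OR(s0, w) = OR(0, 0) = 0
s2 = NOT(s1) = NOT 0 = 1
s3 = NOT(s2) = NOT 1 = 0
s4 = NOT(s3) = NOT 0 = 1
s5 = AND(z, s4) = AND(1, 1) = 1
So s5 = 1 as required.

x=0 y=0 z=1 w=0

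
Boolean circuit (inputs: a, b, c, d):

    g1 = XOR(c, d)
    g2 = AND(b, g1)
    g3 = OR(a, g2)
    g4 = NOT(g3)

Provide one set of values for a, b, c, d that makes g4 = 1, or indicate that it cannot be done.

a=0, b=1, c=0, d=0

g4 = NOT(g3) must be 1, so g3 = 0.
g3 = OR(a, g2) must be 0, so both a = 0 and g2 = 0.
Check with a=0, b=1, c=0, d=0:
g1 = XOR(c, d) = XOR(0, 0) = 0
g2 = AND(b, g1) = AND(1, 0) = 0
g3 = OR(a, g2) = OR(0, 0) = 0
g4 = NOT(g3) = NOT 0 = 1
So g4 = 1 as required.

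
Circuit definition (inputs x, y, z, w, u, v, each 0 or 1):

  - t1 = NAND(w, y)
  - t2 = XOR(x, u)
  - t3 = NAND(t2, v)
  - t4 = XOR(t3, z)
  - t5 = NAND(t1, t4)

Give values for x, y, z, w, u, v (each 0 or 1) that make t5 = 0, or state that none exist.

x=1 y=1 z=0 w=0 u=1 v=1

Check with x=1 y=1 z=0 w=0 u=1 v=1:
t1 = NAND(w, y) = NAND(0, 1) = 1
t2 = XOR(x, u) = XOR(1, 1) = 0
t3 = NAND(t2, v) = NAND(0, 1) = 1
t4 = XOR(t3, z) = XOR(1, 0) = 1
t5 = NAND(t1, t4) = NAND(1, 1) = 0
So t5 = 0 as required.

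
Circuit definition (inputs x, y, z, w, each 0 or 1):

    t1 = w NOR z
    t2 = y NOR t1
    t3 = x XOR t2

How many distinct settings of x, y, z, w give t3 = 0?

t3 = x XOR t2 must be 0, so x and t2 are equal.
Enumerating the 16 input combinations, 8 give t3 = 0 and 8 give t3 = 1.

8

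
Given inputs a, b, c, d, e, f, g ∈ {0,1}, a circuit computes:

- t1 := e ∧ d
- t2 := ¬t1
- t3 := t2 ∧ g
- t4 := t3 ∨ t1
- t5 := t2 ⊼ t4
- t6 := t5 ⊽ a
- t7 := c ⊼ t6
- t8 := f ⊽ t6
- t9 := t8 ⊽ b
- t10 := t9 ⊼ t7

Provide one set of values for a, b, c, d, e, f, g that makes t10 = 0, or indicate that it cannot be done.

a=1, b=0, c=0, d=0, e=0, f=1, g=1

t10 = t9 ⊼ t7 must be 0, so both t9 = 1 and t7 = 1.
Check with a=1, b=0, c=0, d=0, e=0, f=1, g=1:
t1 = e ∧ d = 0 ∧ 0 = 0
t2 = ¬t1 = ¬0 = 1
t3 = t2 ∧ g = 1 ∧ 1 = 1
t4 = t3 ∨ t1 = 1 ∨ 0 = 1
t5 = t2 ⊼ t4 = 1 ⊼ 1 = 0
t6 = t5 ⊽ a = 0 ⊽ 1 = 0
t7 = c ⊼ t6 = 0 ⊼ 0 = 1
t8 = f ⊽ t6 = 1 ⊽ 0 = 0
t9 = t8 ⊽ b = 0 ⊽ 0 = 1
t10 = t9 ⊼ t7 = 1 ⊼ 1 = 0
So t10 = 0 as required.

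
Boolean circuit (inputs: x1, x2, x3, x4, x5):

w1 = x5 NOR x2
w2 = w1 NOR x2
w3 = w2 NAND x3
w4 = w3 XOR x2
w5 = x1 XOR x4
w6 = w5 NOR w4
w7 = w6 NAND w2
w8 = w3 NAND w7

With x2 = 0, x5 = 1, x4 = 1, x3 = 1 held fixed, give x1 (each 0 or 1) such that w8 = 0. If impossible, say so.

no solution exists

With x2 = 0, x5 = 1, x4 = 1, x3 = 1 fixed, none of the 2 settings of x1 give w8 = 0.
For example, with x1=1:
w1 = x5 NOR x2 = 1 NOR 0 = 0
w2 = w1 NOR x2 = 0 NOR 0 = 1
w3 = w2 NAND x3 = 1 NAND 1 = 0
w4 = w3 XOR x2 = 0 XOR 0 = 0
w5 = x1 XOR x4 = 1 XOR 1 = 0
w6 = w5 NOR w4 = 0 NOR 0 = 1
w7 = w6 NAND w2 = 1 NAND 1 = 0
w8 = w3 NAND w7 = 0 NAND 0 = 1
giving w8 = 1 ≠ 0.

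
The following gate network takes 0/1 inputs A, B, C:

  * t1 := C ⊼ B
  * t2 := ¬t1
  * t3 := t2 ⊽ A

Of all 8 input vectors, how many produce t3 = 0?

5

t3 = t2 ⊽ A must be 0, so at least one of t2, A is 1.
Enumerating the 8 input combinations, 5 give t3 = 0 and 3 give t3 = 1.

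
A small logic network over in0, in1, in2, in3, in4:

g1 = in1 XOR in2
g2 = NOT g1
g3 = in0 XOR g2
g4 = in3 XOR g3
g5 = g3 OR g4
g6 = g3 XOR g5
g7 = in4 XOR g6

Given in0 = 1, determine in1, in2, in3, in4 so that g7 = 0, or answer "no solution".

Check with in0 = 1 and in1=0, in2=1, in3=1, in4=0:
g1 = in1 XOR in2 = 0 XOR 1 = 1
g2 = NOT g1 = NOT 1 = 0
g3 = in0 XOR g2 = 1 XOR 0 = 1
g4 = in3 XOR g3 = 1 XOR 1 = 0
g5 = g3 OR g4 = 1 OR 0 = 1
g6 = g3 XOR g5 = 1 XOR 1 = 0
g7 = in4 XOR g6 = 0 XOR 0 = 0
So g7 = 0.

in1=0 in2=1 in3=1 in4=0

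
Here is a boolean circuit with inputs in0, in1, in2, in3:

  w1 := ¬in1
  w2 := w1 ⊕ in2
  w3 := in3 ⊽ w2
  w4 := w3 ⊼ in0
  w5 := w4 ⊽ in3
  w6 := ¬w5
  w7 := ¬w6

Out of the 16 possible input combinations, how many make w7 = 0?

14

w7 = ¬w6 must be 0, so w6 = 1.
w6 = ¬w5 must be 1, so w5 = 0.
w5 = w4 ⊽ in3 must be 0, so at least one of w4, in3 is 1.
Enumerating the 16 input combinations, 14 give w7 = 0 and 2 give w7 = 1.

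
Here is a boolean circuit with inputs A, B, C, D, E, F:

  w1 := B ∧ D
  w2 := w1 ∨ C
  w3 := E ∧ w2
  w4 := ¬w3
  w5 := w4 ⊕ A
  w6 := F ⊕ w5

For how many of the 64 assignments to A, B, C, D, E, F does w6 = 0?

w6 = F ⊕ w5 must be 0, so F and w5 are equal.
Enumerating the 64 input combinations, 32 give w6 = 0 and 32 give w6 = 1.

32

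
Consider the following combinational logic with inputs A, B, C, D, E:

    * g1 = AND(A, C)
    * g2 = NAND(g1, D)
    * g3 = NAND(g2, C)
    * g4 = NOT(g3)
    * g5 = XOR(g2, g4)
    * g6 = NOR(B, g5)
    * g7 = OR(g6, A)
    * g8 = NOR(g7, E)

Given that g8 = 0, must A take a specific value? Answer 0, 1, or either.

Both values of A occur among assignments with g8 = 0:
  A=0: A=0, B=0, C=0, D=0, E=1
  A=1: A=1, B=0, C=0, D=0, E=0

either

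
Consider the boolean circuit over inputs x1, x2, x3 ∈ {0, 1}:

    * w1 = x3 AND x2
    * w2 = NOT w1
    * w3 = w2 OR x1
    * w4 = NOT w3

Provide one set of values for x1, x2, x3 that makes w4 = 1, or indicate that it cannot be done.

w4 = NOT w3 must be 1, so w3 = 0.
w3 = w2 OR x1 must be 0, so both w2 = 0 and x1 = 0.
w2 = NOT w1 must be 0, so w1 = 1.
Check with x1=0, x2=1, x3=1:
w1 = x3 AND x2 = 1 AND 1 = 1
w2 = NOT w1 = NOT 1 = 0
w3 = w2 OR x1 = 0 OR 0 = 0
w4 = NOT w3 = NOT 0 = 1
So w4 = 1 as required.

x1=0, x2=1, x3=1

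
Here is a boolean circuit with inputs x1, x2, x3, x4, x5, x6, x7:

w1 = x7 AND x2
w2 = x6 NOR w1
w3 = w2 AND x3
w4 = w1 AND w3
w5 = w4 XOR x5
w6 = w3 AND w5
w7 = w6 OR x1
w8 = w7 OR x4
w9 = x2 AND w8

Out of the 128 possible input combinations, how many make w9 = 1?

49

w9 = x2 AND w8 must be 1, so both x2 = 1 and w8 = 1.
Enumerating the 128 input combinations, 49 give w9 = 1 and 79 give w9 = 0.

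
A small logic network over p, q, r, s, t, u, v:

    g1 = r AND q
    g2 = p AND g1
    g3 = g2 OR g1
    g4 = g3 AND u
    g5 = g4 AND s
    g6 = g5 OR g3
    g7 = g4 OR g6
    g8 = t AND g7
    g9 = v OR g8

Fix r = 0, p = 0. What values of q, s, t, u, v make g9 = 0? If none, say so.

q=0, s=0, t=0, u=0, v=0

Check with r = 0, p = 0 and q=0, s=0, t=0, u=0, v=0:
g1 = r AND q = 0 AND 0 = 0
g2 = p AND g1 = 0 AND 0 = 0
g3 = g2 OR g1 = 0 OR 0 = 0
g4 = g3 AND u = 0 AND 0 = 0
g5 = g4 AND s = 0 AND 0 = 0
g6 = g5 OR g3 = 0 OR 0 = 0
g7 = g4 OR g6 = 0 OR 0 = 0
g8 = t AND g7 = 0 AND 0 = 0
g9 = v OR g8 = 0 OR 0 = 0
So g9 = 0.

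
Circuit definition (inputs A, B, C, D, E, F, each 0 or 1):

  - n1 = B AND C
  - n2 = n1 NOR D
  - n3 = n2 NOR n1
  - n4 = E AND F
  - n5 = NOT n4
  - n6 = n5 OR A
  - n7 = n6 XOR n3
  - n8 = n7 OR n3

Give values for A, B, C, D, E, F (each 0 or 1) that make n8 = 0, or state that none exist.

A=0, B=1, C=0, D=0, E=1, F=1

n8 = n7 OR n3 must be 0, so both n7 = 0 and n3 = 0.
Check with A=0, B=1, C=0, D=0, E=1, F=1:
n1 = B AND C = 1 AND 0 = 0
n2 = n1 NOR D = 0 NOR 0 = 1
n3 = n2 NOR n1 = 1 NOR 0 = 0
n4 = E AND F = 1 AND 1 = 1
n5 = NOT n4 = NOT 1 = 0
n6 = n5 OR A = 0 OR 0 = 0
n7 = n6 XOR n3 = 0 XOR 0 = 0
n8 = n7 OR n3 = 0 OR 0 = 0
So n8 = 0 as required.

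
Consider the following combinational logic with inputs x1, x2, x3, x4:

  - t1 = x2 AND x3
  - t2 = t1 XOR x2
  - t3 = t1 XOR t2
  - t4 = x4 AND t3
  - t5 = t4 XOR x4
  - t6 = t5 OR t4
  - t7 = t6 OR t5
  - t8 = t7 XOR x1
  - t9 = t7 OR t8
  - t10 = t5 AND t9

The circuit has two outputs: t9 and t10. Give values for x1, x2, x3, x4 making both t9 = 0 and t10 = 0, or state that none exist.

x1=0 x2=0 x3=1 x4=0

Check with x1=0 x2=0 x3=1 x4=0:
t1 = x2 AND x3 = 0 AND 1 = 0
t2 = t1 XOR x2 = 0 XOR 0 = 0
t3 = t1 XOR t2 = 0 XOR 0 = 0
t4 = x4 AND t3 = 0 AND 0 = 0
t5 = t4 XOR x4 = 0 XOR 0 = 0
t6 = t5 OR t4 = 0 OR 0 = 0
t7 = t6 OR t5 = 0 OR 0 = 0
t8 = t7 XOR x1 = 0 XOR 0 = 0
t9 = t7 OR t8 = 0 OR 0 = 0
t10 = t5 AND t9 = 0 AND 0 = 0
So t9 = 0 and t10 = 0.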